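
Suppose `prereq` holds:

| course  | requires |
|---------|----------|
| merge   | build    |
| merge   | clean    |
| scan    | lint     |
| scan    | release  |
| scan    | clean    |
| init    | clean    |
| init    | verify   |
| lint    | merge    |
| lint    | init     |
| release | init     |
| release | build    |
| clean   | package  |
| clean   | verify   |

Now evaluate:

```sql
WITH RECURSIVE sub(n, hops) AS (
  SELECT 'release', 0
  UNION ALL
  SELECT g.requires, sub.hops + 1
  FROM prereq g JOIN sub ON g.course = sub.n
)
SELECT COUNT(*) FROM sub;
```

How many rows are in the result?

7

Base: (release, hops=0).
Iteration 1: edges from {release} -> (build, hops=1), (init, hops=1).
Iteration 2: edges from {build,init} -> (clean, hops=2), (verify, hops=2).
Iteration 3: edges from {clean,verify} -> (package, hops=3), (verify, hops=3).
Iteration 4: no outgoing edges from {package,verify}; recursion stops.
Total rows emitted: 7.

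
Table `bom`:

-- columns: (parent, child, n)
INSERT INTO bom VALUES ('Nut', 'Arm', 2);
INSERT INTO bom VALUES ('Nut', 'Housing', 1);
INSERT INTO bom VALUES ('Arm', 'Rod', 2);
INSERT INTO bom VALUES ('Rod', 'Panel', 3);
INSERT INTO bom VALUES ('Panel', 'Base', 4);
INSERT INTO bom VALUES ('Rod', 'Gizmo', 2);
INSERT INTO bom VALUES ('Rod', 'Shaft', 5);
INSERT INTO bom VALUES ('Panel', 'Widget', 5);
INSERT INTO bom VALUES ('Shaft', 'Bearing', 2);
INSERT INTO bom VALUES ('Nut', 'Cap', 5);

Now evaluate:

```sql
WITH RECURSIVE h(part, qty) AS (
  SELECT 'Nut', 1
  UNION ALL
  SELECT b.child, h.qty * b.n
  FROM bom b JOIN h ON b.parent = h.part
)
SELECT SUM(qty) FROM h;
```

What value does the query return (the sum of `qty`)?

Base: (Nut, qty=1).
Iteration 1: components of {Nut} -> Arm = 1*2 = 2, Cap = 1*5 = 5, Housing = 1*1 = 1.
Iteration 2: components of {Arm,Cap,Housing} -> Rod = 2*2 = 4.
Iteration 3: components of {Rod} -> Gizmo = 4*2 = 8, Panel = 4*3 = 12, Shaft = 4*5 = 20.
Iteration 4: components of {Gizmo,Panel,Shaft} -> Base = 12*4 = 48, Bearing = 20*2 = 40, Widget = 12*5 = 60.
Iteration 5: no further components; recursion stops.
SUM(qty) = 1 + 2 + 1 + 5 + 4 + 12 + 8 + 20 + 48 + 60 + 40 = 201.

201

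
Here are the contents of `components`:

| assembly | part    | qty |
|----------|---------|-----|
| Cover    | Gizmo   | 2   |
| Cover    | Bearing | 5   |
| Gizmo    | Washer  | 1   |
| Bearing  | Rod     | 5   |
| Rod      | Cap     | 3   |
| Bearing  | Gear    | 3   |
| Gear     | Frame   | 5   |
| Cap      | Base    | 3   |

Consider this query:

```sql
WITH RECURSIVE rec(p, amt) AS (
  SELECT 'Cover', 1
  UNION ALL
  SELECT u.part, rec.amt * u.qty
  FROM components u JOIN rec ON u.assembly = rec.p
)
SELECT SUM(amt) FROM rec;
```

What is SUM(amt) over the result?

Base: (Cover, amt=1).
Iteration 1: components of {Cover} -> Bearing = 1*5 = 5, Gizmo = 1*2 = 2.
Iteration 2: components of {Bearing,Gizmo} -> Gear = 5*3 = 15, Rod = 5*5 = 25, Washer = 2*1 = 2.
Iteration 3: components of {Gear,Rod,Washer} -> Cap = 25*3 = 75, Frame = 15*5 = 75.
Iteration 4: components of {Cap,Frame} -> Base = 75*3 = 225.
Iteration 5: no further components; recursion stops.
SUM(amt) = 1 + 2 + 5 + 2 + 25 + 15 + 75 + 75 + 225 = 425.

425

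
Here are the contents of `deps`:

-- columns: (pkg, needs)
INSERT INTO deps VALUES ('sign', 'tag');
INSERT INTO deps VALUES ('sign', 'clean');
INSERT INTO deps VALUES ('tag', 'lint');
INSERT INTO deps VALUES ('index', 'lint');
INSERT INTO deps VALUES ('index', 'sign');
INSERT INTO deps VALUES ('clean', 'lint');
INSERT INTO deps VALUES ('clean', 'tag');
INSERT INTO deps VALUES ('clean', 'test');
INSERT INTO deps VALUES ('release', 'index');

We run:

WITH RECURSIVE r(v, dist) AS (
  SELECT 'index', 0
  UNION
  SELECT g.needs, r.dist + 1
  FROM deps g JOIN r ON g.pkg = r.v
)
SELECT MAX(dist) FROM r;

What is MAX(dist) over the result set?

4

Base: (index, dist=0).
Iteration 1: edges from {index} -> (lint, dist=1), (sign, dist=1).
Iteration 2: edges from {lint,sign} -> (clean, dist=2), (tag, dist=2).
Iteration 3: edges from {clean,tag} -> (lint, dist=3), (tag, dist=3), (test, dist=3). [UNION drops 1 duplicate row(s)]
Iteration 4: edges from {lint,tag,test} -> (lint, dist=4).
Iteration 5: no outgoing edges from {lint}; recursion stops.
dist values: 0, 1, 1, 2, 2, 3, 3, 3, 4; the maximum is 4.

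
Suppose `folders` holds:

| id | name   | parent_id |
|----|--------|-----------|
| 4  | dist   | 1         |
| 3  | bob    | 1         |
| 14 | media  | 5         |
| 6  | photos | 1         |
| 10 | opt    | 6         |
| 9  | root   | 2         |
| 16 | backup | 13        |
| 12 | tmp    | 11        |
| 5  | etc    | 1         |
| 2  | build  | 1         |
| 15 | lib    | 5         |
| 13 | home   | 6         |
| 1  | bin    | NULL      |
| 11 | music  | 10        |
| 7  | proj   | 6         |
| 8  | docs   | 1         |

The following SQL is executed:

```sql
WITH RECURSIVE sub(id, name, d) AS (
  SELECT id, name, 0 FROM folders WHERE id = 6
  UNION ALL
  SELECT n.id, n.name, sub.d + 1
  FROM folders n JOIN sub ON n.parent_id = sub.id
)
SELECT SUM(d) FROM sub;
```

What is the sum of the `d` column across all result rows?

Base: id=6 (photos) at d 0.
Iteration 1: rows with parent_id in {6} -> proj (id 7, d 1), opt (id 10, d 1), home (id 13, d 1).
Iteration 2: rows with parent_id in {7,10,13} -> music (id 11, d 2), backup (id 16, d 2).
Iteration 3: rows with parent_id in {11,16} -> tmp (id 12, d 3).
Iteration 4: no rows with parent_id in {12}; recursion stops.
SUM(d) = 0 + 1 + 1 + 1 + 2 + 2 + 3 = 10.

10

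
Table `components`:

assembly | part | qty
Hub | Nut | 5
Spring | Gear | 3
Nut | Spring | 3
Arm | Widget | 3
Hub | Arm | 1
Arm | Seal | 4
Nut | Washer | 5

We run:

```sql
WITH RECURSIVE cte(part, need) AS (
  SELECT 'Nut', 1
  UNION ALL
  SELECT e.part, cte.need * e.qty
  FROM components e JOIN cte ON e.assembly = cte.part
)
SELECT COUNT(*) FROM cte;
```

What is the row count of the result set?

4

Base: (Nut, need=1).
Iteration 1: components of {Nut} -> Spring = 1*3 = 3, Washer = 1*5 = 5.
Iteration 2: components of {Spring,Washer} -> Gear = 3*3 = 9.
Iteration 3: no further components; recursion stops.
Total rows emitted: 4.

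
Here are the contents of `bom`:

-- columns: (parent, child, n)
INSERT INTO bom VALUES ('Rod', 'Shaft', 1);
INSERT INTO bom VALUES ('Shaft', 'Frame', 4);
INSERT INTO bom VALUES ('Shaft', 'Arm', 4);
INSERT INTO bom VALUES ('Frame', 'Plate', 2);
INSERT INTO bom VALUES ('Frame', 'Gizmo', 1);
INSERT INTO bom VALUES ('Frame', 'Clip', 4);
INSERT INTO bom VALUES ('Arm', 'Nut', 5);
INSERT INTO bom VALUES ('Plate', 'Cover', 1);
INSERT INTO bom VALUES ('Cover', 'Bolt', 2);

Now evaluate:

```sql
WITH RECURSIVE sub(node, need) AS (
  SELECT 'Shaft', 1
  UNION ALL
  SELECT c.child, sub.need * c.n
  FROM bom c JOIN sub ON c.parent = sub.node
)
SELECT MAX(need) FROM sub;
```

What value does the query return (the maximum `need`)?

20

Base: (Shaft, need=1).
Iteration 1: components of {Shaft} -> Arm = 1*4 = 4, Frame = 1*4 = 4.
Iteration 2: components of {Arm,Frame} -> Clip = 4*4 = 16, Gizmo = 4*1 = 4, Nut = 4*5 = 20, Plate = 4*2 = 8.
Iteration 3: components of {Clip,Gizmo,Nut,Plate} -> Cover = 8*1 = 8.
Iteration 4: components of {Cover} -> Bolt = 8*2 = 16.
Iteration 5: no further components; recursion stops.
need values: 1, 4, 4, 8, 4, 16, 20, 8, 16; the maximum is 20.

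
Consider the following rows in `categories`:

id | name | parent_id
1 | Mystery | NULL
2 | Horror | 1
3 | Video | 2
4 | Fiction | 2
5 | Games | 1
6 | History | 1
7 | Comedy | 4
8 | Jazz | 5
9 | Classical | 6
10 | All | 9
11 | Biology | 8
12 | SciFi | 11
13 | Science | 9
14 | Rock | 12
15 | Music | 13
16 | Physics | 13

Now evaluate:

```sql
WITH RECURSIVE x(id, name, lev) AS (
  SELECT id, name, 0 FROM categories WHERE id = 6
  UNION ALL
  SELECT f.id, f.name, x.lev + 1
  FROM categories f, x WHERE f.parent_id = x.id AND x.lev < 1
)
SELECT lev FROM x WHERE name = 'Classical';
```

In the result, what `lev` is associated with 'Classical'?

1

Base: id=6 (History) at lev 0.
Iteration 1: rows with parent_id in {6} -> Classical (id 9, lev 1).
Iteration 2: lev < 1 fails for all current rows; recursion stops.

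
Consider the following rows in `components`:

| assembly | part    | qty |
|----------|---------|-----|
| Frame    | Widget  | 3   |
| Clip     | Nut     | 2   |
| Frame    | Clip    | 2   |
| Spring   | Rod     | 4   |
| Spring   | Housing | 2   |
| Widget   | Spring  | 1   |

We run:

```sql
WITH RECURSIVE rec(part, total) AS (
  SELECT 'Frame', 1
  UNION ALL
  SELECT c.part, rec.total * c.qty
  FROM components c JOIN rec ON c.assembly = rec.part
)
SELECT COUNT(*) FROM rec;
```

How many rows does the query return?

Base: (Frame, total=1).
Iteration 1: components of {Frame} -> Clip = 1*2 = 2, Widget = 1*3 = 3.
Iteration 2: components of {Clip,Widget} -> Nut = 2*2 = 4, Spring = 3*1 = 3.
Iteration 3: components of {Nut,Spring} -> Housing = 3*2 = 6, Rod = 3*4 = 12.
Iteration 4: no further components; recursion stops.
Total rows emitted: 7.

7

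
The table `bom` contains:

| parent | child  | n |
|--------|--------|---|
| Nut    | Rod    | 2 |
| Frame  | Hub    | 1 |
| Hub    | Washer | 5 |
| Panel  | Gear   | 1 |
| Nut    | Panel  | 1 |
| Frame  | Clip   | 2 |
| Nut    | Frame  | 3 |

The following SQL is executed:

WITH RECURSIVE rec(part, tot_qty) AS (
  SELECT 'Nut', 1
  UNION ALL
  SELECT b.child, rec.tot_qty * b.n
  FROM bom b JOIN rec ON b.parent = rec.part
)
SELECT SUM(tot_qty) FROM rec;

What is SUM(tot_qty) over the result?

Base: (Nut, tot_qty=1).
Iteration 1: components of {Nut} -> Frame = 1*3 = 3, Panel = 1*1 = 1, Rod = 1*2 = 2.
Iteration 2: components of {Frame,Panel,Rod} -> Clip = 3*2 = 6, Gear = 1*1 = 1, Hub = 3*1 = 3.
Iteration 3: components of {Clip,Gear,Hub} -> Washer = 3*5 = 15.
Iteration 4: no further components; recursion stops.
SUM(tot_qty) = 1 + 2 + 3 + 1 + 3 + 6 + 1 + 15 = 32.

32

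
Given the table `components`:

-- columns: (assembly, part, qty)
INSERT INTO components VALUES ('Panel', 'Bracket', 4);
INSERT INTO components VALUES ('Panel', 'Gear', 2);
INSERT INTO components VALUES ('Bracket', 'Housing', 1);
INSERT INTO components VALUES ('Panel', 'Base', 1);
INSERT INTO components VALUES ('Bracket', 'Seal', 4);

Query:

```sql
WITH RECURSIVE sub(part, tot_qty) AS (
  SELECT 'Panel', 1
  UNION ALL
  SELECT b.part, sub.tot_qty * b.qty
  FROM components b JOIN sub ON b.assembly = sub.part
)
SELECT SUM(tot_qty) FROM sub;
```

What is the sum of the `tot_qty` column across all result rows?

Base: (Panel, tot_qty=1).
Iteration 1: components of {Panel} -> Base = 1*1 = 1, Bracket = 1*4 = 4, Gear = 1*2 = 2.
Iteration 2: components of {Base,Bracket,Gear} -> Housing = 4*1 = 4, Seal = 4*4 = 16.
Iteration 3: no further components; recursion stops.
SUM(tot_qty) = 1 + 4 + 2 + 1 + 4 + 16 = 28.

28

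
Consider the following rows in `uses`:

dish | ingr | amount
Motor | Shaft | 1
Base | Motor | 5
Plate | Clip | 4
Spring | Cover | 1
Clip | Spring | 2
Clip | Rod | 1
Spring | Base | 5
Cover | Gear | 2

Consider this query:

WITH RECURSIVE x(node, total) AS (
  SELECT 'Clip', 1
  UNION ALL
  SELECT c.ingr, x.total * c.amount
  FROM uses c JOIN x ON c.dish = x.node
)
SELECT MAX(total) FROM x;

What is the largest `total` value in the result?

Base: (Clip, total=1).
Iteration 1: components of {Clip} -> Rod = 1*1 = 1, Spring = 1*2 = 2.
Iteration 2: components of {Rod,Spring} -> Base = 2*5 = 10, Cover = 2*1 = 2.
Iteration 3: components of {Base,Cover} -> Gear = 2*2 = 4, Motor = 10*5 = 50.
Iteration 4: components of {Gear,Motor} -> Shaft = 50*1 = 50.
Iteration 5: no further components; recursion stops.
total values: 1, 2, 1, 2, 10, 4, 50, 50; the maximum is 50.

50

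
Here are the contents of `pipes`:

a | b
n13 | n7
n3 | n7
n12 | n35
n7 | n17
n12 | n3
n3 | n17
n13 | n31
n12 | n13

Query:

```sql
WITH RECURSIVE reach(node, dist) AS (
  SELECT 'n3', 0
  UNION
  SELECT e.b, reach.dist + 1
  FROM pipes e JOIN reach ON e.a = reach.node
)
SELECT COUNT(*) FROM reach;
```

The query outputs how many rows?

Base: (n3, dist=0).
Iteration 1: edges from {n3} -> (n17, dist=1), (n7, dist=1).
Iteration 2: edges from {n17,n7} -> (n17, dist=2).
Iteration 3: no outgoing edges from {n17}; recursion stops.
Total rows emitted: 4.

4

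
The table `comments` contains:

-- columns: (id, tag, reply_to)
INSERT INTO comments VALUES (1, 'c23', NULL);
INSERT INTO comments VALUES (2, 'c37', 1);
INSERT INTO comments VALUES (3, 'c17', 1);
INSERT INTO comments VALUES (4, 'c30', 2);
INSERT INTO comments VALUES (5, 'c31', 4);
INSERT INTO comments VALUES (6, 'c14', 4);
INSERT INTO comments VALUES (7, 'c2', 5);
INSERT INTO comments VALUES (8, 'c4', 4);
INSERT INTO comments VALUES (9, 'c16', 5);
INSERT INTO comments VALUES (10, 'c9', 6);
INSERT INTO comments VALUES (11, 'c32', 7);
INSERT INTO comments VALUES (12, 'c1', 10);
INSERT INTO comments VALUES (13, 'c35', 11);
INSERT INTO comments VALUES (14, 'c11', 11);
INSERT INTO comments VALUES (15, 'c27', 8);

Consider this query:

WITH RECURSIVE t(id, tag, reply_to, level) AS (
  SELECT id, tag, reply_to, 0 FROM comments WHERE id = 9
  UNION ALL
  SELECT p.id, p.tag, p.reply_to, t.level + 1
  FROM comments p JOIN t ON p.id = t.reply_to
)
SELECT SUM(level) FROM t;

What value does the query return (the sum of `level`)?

Base: id=9 (c16), reply_to=5, level 0.
Iteration 1: join on id=5 -> c31 (id 5, reply_to=4, level 1).
Iteration 2: join on id=4 -> c30 (id 4, reply_to=2, level 2).
Iteration 3: join on id=2 -> c37 (id 2, reply_to=1, level 3).
Iteration 4: join on id=1 -> c23 (id 1, reply_to=NULL, level 4).
Iteration 5: reply_to is NULL; no match; recursion stops.
SUM(level) = 0 + 1 + 2 + 3 + 4 = 10.

10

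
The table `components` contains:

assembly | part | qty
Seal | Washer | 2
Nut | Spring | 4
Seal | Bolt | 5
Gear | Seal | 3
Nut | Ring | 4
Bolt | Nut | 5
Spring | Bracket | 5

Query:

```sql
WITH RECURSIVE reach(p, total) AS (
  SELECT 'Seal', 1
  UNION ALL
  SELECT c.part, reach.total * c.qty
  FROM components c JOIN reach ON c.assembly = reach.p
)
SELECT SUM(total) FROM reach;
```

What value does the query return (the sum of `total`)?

Base: (Seal, total=1).
Iteration 1: components of {Seal} -> Bolt = 1*5 = 5, Washer = 1*2 = 2.
Iteration 2: components of {Bolt,Washer} -> Nut = 5*5 = 25.
Iteration 3: components of {Nut} -> Ring = 25*4 = 100, Spring = 25*4 = 100.
Iteration 4: components of {Ring,Spring} -> Bracket = 100*5 = 500.
Iteration 5: no further components; recursion stops.
SUM(total) = 1 + 5 + 2 + 25 + 100 + 100 + 500 = 733.

733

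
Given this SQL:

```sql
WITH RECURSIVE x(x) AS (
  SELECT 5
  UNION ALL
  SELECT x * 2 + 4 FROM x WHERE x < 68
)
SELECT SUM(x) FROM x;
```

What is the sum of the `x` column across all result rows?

119

Base: x=5.
Iteration 1: 5 < 68 holds -> x = 5 * 2 + 4 = 14.
Iteration 2: 14 < 68 holds -> x = 14 * 2 + 4 = 32.
Iteration 3: 32 < 68 holds -> x = 32 * 2 + 4 = 68.
Iteration 4: 68 < 68 fails; recursion stops.
SUM(x) = 5 + 14 + 32 + 68 = 119.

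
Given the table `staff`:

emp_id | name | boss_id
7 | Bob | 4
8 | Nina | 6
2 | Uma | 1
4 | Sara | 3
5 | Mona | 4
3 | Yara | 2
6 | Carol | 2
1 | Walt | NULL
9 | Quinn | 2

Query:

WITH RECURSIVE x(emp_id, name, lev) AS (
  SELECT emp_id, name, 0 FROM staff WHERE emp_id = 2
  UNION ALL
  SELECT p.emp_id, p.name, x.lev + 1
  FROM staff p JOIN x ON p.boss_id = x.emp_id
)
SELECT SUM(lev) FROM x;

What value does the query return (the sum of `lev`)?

Base: emp_id=2 (Uma) at lev 0.
Iteration 1: rows with boss_id in {2} -> Yara (id 3, lev 1), Carol (id 6, lev 1), Quinn (id 9, lev 1).
Iteration 2: rows with boss_id in {3,6,9} -> Sara (id 4, lev 2), Nina (id 8, lev 2).
Iteration 3: rows with boss_id in {4,8} -> Mona (id 5, lev 3), Bob (id 7, lev 3).
Iteration 4: no rows with boss_id in {5,7}; recursion stops.
SUM(lev) = 0 + 1 + 1 + 1 + 2 + 2 + 3 + 3 = 13.

13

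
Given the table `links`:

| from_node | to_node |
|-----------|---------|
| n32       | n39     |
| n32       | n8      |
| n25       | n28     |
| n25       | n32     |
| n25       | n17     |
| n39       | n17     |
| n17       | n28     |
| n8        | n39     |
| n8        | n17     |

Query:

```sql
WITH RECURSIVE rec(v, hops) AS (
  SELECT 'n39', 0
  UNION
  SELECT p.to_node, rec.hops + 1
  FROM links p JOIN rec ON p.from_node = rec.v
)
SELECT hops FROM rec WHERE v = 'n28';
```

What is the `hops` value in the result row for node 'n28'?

2

Base: (n39, hops=0).
Iteration 1: edges from {n39} -> (n17, hops=1).
Iteration 2: edges from {n17} -> (n28, hops=2).
Iteration 3: no outgoing edges from {n28}; recursion stops.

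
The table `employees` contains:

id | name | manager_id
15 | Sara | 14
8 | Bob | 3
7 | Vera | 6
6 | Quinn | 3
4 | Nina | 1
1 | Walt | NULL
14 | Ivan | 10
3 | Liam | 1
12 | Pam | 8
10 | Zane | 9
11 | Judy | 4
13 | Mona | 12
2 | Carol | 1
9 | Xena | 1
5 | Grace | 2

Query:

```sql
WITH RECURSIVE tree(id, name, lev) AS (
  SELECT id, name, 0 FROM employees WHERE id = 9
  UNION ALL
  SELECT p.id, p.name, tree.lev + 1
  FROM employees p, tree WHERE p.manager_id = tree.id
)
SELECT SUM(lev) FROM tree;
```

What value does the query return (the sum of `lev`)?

Base: id=9 (Xena) at lev 0.
Iteration 1: rows with manager_id in {9} -> Zane (id 10, lev 1).
Iteration 2: rows with manager_id in {10} -> Ivan (id 14, lev 2).
Iteration 3: rows with manager_id in {14} -> Sara (id 15, lev 3).
Iteration 4: no rows with manager_id in {15}; recursion stops.
SUM(lev) = 0 + 1 + 2 + 3 = 6.

6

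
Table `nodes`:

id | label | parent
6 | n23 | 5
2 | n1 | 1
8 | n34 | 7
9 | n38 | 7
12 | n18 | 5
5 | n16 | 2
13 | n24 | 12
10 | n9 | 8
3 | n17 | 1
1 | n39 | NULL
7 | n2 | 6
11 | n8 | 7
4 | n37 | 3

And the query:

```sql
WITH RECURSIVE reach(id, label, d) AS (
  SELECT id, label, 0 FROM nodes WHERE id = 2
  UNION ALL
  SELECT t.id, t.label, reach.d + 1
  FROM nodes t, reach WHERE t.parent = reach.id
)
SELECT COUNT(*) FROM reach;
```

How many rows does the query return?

Base: id=2 (n1) at d 0.
Iteration 1: rows with parent in {2} -> n16 (id 5, d 1).
Iteration 2: rows with parent in {5} -> n23 (id 6, d 2), n18 (id 12, d 2).
Iteration 3: rows with parent in {6,12} -> n2 (id 7, d 3), n24 (id 13, d 3).
Iteration 4: rows with parent in {7,13} -> n34 (id 8, d 4), n38 (id 9, d 4), n8 (id 11, d 4).
Iteration 5: rows with parent in {8,9,11} -> n9 (id 10, d 5).
Iteration 6: no rows with parent in {10}; recursion stops.
Total rows emitted: 10.

10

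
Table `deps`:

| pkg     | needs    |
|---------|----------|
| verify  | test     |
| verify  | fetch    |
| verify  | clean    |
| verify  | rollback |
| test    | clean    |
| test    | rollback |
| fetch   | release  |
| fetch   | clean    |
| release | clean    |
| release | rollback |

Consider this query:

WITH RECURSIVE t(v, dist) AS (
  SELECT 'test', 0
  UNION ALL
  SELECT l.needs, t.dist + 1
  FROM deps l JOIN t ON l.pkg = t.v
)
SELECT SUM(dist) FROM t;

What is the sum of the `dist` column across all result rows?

Base: (test, dist=0).
Iteration 1: edges from {test} -> (clean, dist=1), (rollback, dist=1).
Iteration 2: no outgoing edges from {clean,rollback}; recursion stops.
SUM(dist) = 0 + 1 + 1 = 2.

2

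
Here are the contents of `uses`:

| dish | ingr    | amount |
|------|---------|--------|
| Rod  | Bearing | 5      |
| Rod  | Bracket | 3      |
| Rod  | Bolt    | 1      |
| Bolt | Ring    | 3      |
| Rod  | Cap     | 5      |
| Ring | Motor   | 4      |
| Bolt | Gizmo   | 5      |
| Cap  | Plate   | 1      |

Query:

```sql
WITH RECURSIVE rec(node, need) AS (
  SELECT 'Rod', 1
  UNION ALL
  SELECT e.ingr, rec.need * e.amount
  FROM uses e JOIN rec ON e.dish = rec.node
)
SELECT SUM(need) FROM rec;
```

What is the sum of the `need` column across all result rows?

40

Base: (Rod, need=1).
Iteration 1: components of {Rod} -> Bearing = 1*5 = 5, Bolt = 1*1 = 1, Bracket = 1*3 = 3, Cap = 1*5 = 5.
Iteration 2: components of {Bearing,Bolt,Bracket,Cap} -> Gizmo = 1*5 = 5, Plate = 5*1 = 5, Ring = 1*3 = 3.
Iteration 3: components of {Gizmo,Plate,Ring} -> Motor = 3*4 = 12.
Iteration 4: no further components; recursion stops.
SUM(need) = 1 + 5 + 3 + 1 + 5 + 3 + 5 + 5 + 12 = 40.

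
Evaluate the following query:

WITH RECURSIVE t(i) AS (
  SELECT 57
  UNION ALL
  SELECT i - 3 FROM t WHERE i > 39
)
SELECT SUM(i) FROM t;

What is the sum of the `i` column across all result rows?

336

Base: i=57.
Iteration 1: 57 > 39 holds -> i = 57 - 3 = 54.
Iteration 2: 54 > 39 holds -> i = 54 - 3 = 51.
Iteration 3: 51 > 39 holds -> i = 51 - 3 = 48.
Iteration 4: 48 > 39 holds -> i = 48 - 3 = 45.
Iteration 5: 45 > 39 holds -> i = 45 - 3 = 42.
Iteration 6: 42 > 39 holds -> i = 42 - 3 = 39.
Iteration 7: 39 > 39 fails; recursion stops.
SUM(i) = 57 + 54 + 51 + 48 + 45 + 42 + 39 = 336.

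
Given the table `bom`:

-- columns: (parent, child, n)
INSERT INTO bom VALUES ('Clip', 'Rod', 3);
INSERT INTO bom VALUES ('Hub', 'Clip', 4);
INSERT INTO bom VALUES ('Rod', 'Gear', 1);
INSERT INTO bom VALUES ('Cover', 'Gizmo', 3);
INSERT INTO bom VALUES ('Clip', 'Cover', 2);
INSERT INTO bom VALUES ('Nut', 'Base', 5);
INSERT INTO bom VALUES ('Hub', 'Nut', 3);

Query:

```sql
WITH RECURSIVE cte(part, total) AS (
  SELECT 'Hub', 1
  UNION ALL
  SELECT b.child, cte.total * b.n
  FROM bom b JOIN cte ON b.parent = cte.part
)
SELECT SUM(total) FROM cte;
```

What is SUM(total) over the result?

79

Base: (Hub, total=1).
Iteration 1: components of {Hub} -> Clip = 1*4 = 4, Nut = 1*3 = 3.
Iteration 2: components of {Clip,Nut} -> Base = 3*5 = 15, Cover = 4*2 = 8, Rod = 4*3 = 12.
Iteration 3: components of {Base,Cover,Rod} -> Gear = 12*1 = 12, Gizmo = 8*3 = 24.
Iteration 4: no further components; recursion stops.
SUM(total) = 1 + 4 + 3 + 12 + 8 + 15 + 12 + 24 = 79.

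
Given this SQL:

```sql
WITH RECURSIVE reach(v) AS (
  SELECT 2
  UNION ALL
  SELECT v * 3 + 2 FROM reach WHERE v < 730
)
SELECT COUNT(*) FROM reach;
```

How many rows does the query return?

Base: v=2.
Iteration 1: 2 < 730 holds -> v = 2 * 3 + 2 = 8.
Iteration 2: 8 < 730 holds -> v = 8 * 3 + 2 = 26.
Iteration 3: 26 < 730 holds -> v = 26 * 3 + 2 = 80.
Iteration 4: 80 < 730 holds -> v = 80 * 3 + 2 = 242.
Iteration 5: 242 < 730 holds -> v = 242 * 3 + 2 = 728.
Iteration 6: 728 < 730 holds -> v = 728 * 3 + 2 = 2186.
Iteration 7: 2186 < 730 fails; recursion stops.
Total rows emitted: 7.

7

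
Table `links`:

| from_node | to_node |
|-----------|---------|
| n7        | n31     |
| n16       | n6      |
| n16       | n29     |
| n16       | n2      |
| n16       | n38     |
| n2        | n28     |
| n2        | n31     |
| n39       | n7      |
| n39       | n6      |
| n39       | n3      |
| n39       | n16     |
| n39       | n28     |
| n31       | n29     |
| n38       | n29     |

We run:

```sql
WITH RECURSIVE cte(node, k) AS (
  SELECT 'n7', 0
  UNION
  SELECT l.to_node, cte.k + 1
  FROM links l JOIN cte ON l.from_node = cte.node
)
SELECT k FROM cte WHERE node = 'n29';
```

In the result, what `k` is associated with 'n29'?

2

Base: (n7, k=0).
Iteration 1: edges from {n7} -> (n31, k=1).
Iteration 2: edges from {n31} -> (n29, k=2).
Iteration 3: no outgoing edges from {n29}; recursion stops.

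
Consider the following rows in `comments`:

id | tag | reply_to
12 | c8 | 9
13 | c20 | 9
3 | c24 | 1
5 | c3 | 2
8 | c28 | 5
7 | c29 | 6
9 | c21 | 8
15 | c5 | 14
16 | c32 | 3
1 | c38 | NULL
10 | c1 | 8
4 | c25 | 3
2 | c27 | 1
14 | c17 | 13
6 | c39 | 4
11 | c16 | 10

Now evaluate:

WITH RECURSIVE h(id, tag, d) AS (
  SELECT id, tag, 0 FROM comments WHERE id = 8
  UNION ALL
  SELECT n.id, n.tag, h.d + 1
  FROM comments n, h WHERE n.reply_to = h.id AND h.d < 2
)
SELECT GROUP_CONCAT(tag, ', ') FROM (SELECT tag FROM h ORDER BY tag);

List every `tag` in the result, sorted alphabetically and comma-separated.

Base: id=8 (c28) at d 0.
Iteration 1: rows with reply_to in {8} -> c21 (id 9, d 1), c1 (id 10, d 1).
Iteration 2: rows with reply_to in {9,10} -> c16 (id 11, d 2), c8 (id 12, d 2), c20 (id 13, d 2).
Iteration 3: d < 2 fails for all current rows; recursion stops.

c1, c16, c20, c21, c28, c8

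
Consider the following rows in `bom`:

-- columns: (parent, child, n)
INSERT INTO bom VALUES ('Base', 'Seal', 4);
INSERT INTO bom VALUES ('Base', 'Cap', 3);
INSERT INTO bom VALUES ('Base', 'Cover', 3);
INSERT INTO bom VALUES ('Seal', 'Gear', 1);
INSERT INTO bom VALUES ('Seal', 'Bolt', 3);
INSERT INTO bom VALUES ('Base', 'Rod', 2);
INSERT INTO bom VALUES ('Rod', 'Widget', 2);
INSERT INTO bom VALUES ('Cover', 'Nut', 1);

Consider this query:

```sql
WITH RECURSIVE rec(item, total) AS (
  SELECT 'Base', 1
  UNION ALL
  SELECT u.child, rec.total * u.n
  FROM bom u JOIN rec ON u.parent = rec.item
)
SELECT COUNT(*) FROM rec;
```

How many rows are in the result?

9

Base: (Base, total=1).
Iteration 1: components of {Base} -> Cap = 1*3 = 3, Cover = 1*3 = 3, Rod = 1*2 = 2, Seal = 1*4 = 4.
Iteration 2: components of {Cap,Cover,Rod,Seal} -> Bolt = 4*3 = 12, Gear = 4*1 = 4, Nut = 3*1 = 3, Widget = 2*2 = 4.
Iteration 3: no further components; recursion stops.
Total rows emitted: 9.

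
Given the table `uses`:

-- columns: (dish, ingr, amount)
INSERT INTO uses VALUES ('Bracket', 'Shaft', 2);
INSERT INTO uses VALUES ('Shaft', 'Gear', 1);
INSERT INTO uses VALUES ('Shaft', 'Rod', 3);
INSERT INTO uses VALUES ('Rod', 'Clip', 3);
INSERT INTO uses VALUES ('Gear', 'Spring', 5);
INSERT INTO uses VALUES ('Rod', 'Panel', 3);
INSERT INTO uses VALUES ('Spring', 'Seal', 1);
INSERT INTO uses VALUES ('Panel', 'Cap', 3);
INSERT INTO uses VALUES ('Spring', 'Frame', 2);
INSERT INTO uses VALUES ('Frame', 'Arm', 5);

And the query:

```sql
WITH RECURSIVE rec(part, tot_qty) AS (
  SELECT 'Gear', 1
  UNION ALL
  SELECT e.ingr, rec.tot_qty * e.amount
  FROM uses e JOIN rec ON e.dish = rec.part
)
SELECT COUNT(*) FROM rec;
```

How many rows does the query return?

5

Base: (Gear, tot_qty=1).
Iteration 1: components of {Gear} -> Spring = 1*5 = 5.
Iteration 2: components of {Spring} -> Frame = 5*2 = 10, Seal = 5*1 = 5.
Iteration 3: components of {Frame,Seal} -> Arm = 10*5 = 50.
Iteration 4: no further components; recursion stops.
Total rows emitted: 5.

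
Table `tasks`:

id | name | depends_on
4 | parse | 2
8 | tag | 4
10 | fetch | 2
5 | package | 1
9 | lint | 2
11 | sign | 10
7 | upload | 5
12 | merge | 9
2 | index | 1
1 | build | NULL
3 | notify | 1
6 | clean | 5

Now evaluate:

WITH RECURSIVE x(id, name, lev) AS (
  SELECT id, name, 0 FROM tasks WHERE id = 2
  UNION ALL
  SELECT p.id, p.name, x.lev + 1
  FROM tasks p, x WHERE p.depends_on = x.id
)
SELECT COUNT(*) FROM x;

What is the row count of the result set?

Base: id=2 (index) at lev 0.
Iteration 1: rows with depends_on in {2} -> parse (id 4, lev 1), lint (id 9, lev 1), fetch (id 10, lev 1).
Iteration 2: rows with depends_on in {4,9,10} -> tag (id 8, lev 2), sign (id 11, lev 2), merge (id 12, lev 2).
Iteration 3: no rows with depends_on in {8,11,12}; recursion stops.
Total rows emitted: 7.

7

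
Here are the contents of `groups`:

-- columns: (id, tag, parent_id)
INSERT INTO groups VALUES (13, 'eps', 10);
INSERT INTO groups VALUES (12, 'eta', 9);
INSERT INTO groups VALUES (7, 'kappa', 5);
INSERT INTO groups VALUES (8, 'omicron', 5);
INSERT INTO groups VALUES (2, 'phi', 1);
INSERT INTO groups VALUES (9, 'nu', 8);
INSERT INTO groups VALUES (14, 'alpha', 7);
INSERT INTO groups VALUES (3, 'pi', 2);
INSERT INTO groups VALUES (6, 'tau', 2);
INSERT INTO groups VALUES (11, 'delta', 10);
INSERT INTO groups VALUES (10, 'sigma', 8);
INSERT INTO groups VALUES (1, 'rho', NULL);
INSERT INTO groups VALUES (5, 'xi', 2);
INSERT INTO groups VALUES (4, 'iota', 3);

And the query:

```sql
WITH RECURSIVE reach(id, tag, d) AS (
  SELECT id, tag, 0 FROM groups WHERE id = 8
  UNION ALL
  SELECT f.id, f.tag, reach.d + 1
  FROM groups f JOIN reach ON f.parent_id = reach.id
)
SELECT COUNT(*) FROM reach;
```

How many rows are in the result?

Base: id=8 (omicron) at d 0.
Iteration 1: rows with parent_id in {8} -> nu (id 9, d 1), sigma (id 10, d 1).
Iteration 2: rows with parent_id in {9,10} -> delta (id 11, d 2), eta (id 12, d 2), eps (id 13, d 2).
Iteration 3: no rows with parent_id in {11,12,13}; recursion stops.
Total rows emitted: 6.

6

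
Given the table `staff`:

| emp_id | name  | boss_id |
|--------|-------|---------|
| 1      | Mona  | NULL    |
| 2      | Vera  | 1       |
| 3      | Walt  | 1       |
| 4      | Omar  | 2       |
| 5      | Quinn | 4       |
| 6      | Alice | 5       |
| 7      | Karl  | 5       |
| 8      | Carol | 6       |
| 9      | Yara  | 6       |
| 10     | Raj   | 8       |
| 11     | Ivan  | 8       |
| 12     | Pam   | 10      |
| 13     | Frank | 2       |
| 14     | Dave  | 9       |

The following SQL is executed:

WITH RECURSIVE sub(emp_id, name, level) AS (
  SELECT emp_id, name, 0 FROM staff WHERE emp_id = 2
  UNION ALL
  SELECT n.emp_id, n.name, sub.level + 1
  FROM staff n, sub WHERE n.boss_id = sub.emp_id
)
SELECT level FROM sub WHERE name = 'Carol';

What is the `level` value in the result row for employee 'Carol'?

Base: emp_id=2 (Vera) at level 0.
Iteration 1: rows with boss_id in {2} -> Omar (id 4, level 1), Frank (id 13, level 1).
Iteration 2: rows with boss_id in {4,13} -> Quinn (id 5, level 2).
Iteration 3: rows with boss_id in {5} -> Alice (id 6, level 3), Karl (id 7, level 3).
Iteration 4: rows with boss_id in {6,7} -> Carol (id 8, level 4), Yara (id 9, level 4).
Iteration 5: rows with boss_id in {8,9} -> Raj (id 10, level 5), Ivan (id 11, level 5), Dave (id 14, level 5).
Iteration 6: rows with boss_id in {10,11,14} -> Pam (id 12, level 6).
Iteration 7: no rows with boss_id in {12}; recursion stops.

4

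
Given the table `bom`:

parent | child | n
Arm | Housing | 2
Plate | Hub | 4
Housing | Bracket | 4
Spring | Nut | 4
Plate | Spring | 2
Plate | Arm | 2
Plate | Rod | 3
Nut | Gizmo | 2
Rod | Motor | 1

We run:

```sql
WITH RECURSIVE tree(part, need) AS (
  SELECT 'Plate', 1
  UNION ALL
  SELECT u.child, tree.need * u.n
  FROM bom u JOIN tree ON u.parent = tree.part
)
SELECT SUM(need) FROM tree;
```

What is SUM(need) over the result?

59

Base: (Plate, need=1).
Iteration 1: components of {Plate} -> Arm = 1*2 = 2, Hub = 1*4 = 4, Rod = 1*3 = 3, Spring = 1*2 = 2.
Iteration 2: components of {Arm,Hub,Rod,Spring} -> Housing = 2*2 = 4, Motor = 3*1 = 3, Nut = 2*4 = 8.
Iteration 3: components of {Housing,Motor,Nut} -> Bracket = 4*4 = 16, Gizmo = 8*2 = 16.
Iteration 4: no further components; recursion stops.
SUM(need) = 1 + 2 + 4 + 2 + 3 + 8 + 4 + 3 + 16 + 16 = 59.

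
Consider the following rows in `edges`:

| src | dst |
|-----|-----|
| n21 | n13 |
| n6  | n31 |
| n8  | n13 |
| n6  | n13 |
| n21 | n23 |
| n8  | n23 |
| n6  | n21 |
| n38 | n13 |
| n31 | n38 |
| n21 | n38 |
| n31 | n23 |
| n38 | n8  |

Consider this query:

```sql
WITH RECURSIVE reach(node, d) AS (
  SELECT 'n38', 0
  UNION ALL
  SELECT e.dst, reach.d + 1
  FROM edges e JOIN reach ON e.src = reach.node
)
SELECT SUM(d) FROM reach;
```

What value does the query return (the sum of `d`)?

Base: (n38, d=0).
Iteration 1: edges from {n38} -> (n13, d=1), (n8, d=1).
Iteration 2: edges from {n13,n8} -> (n13, d=2), (n23, d=2).
Iteration 3: no outgoing edges from {n13,n23}; recursion stops.
SUM(d) = 0 + 1 + 1 + 2 + 2 = 6.

6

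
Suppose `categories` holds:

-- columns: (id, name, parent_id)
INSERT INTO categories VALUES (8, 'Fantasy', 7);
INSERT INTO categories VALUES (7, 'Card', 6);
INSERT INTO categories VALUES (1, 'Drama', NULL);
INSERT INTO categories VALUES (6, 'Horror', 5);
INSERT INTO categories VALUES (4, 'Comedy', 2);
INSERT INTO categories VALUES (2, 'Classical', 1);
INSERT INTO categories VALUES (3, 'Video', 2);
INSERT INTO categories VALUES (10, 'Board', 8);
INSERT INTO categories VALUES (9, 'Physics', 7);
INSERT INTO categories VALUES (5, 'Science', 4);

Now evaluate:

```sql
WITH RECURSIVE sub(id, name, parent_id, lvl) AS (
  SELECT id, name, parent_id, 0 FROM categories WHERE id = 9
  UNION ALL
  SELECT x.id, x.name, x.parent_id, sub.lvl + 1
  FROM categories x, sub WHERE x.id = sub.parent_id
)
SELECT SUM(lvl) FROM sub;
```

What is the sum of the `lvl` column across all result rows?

Base: id=9 (Physics), parent_id=7, lvl 0.
Iteration 1: join on id=7 -> Card (id 7, parent_id=6, lvl 1).
Iteration 2: join on id=6 -> Horror (id 6, parent_id=5, lvl 2).
Iteration 3: join on id=5 -> Science (id 5, parent_id=4, lvl 3).
Iteration 4: join on id=4 -> Comedy (id 4, parent_id=2, lvl 4).
Iteration 5: join on id=2 -> Classical (id 2, parent_id=1, lvl 5).
Iteration 6: join on id=1 -> Drama (id 1, parent_id=NULL, lvl 6).
Iteration 7: parent_id is NULL; no match; recursion stops.
SUM(lvl) = 0 + 1 + 2 + 3 + 4 + 5 + 6 = 21.

21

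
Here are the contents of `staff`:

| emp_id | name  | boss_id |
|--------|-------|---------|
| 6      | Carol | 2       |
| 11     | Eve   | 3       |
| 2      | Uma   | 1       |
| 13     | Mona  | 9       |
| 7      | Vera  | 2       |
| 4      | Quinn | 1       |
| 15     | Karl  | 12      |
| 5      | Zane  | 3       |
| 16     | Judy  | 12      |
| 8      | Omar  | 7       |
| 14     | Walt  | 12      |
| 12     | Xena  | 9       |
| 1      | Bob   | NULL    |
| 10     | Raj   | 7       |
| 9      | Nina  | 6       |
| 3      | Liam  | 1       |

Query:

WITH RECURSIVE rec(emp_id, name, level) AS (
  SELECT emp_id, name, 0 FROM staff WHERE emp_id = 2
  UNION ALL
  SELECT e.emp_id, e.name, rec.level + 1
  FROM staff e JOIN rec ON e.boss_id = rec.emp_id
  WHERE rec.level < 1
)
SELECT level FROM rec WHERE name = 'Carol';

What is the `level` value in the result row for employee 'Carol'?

1

Base: emp_id=2 (Uma) at level 0.
Iteration 1: rows with boss_id in {2} -> Carol (id 6, level 1), Vera (id 7, level 1).
Iteration 2: level < 1 fails for all current rows; recursion stops.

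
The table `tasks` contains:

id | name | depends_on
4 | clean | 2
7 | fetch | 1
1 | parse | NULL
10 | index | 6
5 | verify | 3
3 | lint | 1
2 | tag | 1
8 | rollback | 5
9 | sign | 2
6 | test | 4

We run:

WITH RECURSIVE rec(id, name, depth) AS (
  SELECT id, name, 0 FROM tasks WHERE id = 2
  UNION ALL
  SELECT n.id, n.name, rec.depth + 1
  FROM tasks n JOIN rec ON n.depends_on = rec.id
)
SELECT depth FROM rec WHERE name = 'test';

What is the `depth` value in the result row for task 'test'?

Base: id=2 (tag) at depth 0.
Iteration 1: rows with depends_on in {2} -> clean (id 4, depth 1), sign (id 9, depth 1).
Iteration 2: rows with depends_on in {4,9} -> test (id 6, depth 2).
Iteration 3: rows with depends_on in {6} -> index (id 10, depth 3).
Iteration 4: no rows with depends_on in {10}; recursion stops.

2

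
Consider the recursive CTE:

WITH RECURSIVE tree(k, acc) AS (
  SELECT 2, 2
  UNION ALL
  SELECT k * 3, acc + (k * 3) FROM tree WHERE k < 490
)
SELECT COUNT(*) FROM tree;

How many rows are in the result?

Base: k=2, acc=2.
Iteration 1: 2 < 490 holds -> k = 2 * 3 = 6, acc = 2 + 6 = 8.
Iteration 2: 6 < 490 holds -> k = 6 * 3 = 18, acc = 8 + 18 = 26.
Iteration 3: 18 < 490 holds -> k = 18 * 3 = 54, acc = 26 + 54 = 80.
Iteration 4: 54 < 490 holds -> k = 54 * 3 = 162, acc = 80 + 162 = 242.
Iteration 5: 162 < 490 holds -> k = 162 * 3 = 486, acc = 242 + 486 = 728.
Iteration 6: 486 < 490 holds -> k = 486 * 3 = 1458, acc = 728 + 1458 = 2186.
Iteration 7: 1458 < 490 fails; recursion stops.
Total rows emitted: 7.

7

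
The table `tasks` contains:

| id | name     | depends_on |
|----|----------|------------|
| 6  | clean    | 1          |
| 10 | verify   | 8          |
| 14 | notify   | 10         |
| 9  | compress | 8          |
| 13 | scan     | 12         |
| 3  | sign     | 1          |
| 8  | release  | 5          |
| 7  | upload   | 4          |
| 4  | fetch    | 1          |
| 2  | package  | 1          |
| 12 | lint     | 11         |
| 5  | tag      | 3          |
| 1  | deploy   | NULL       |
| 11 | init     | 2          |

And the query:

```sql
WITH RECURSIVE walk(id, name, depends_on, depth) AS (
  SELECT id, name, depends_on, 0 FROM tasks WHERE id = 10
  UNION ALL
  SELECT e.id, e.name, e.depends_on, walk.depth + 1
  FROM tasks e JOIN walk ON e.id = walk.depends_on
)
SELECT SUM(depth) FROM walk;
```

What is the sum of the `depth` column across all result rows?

Base: id=10 (verify), depends_on=8, depth 0.
Iteration 1: join on id=8 -> release (id 8, depends_on=5, depth 1).
Iteration 2: join on id=5 -> tag (id 5, depends_on=3, depth 2).
Iteration 3: join on id=3 -> sign (id 3, depends_on=1, depth 3).
Iteration 4: join on id=1 -> deploy (id 1, depends_on=NULL, depth 4).
Iteration 5: depends_on is NULL; no match; recursion stops.
SUM(depth) = 0 + 1 + 2 + 3 + 4 = 10.

10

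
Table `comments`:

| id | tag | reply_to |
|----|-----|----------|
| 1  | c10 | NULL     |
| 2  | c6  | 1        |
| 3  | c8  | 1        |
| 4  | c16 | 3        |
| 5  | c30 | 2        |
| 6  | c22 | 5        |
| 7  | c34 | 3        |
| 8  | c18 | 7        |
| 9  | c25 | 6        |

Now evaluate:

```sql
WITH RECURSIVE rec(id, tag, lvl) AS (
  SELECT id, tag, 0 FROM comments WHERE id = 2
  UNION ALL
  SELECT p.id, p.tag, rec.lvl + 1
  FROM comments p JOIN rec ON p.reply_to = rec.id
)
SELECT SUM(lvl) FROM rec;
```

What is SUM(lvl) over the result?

6

Base: id=2 (c6) at lvl 0.
Iteration 1: rows with reply_to in {2} -> c30 (id 5, lvl 1).
Iteration 2: rows with reply_to in {5} -> c22 (id 6, lvl 2).
Iteration 3: rows with reply_to in {6} -> c25 (id 9, lvl 3).
Iteration 4: no rows with reply_to in {9}; recursion stops.
SUM(lvl) = 0 + 1 + 2 + 3 = 6.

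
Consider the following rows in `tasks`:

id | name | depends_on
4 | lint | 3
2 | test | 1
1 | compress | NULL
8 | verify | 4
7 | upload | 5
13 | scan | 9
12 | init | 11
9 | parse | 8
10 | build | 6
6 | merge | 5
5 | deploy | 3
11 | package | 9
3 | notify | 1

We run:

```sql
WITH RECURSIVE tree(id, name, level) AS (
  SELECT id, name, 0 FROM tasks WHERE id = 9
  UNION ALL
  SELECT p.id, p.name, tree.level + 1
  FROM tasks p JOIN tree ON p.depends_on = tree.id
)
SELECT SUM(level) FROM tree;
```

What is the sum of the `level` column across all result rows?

Base: id=9 (parse) at level 0.
Iteration 1: rows with depends_on in {9} -> package (id 11, level 1), scan (id 13, level 1).
Iteration 2: rows with depends_on in {11,13} -> init (id 12, level 2).
Iteration 3: no rows with depends_on in {12}; recursion stops.
SUM(level) = 0 + 1 + 1 + 2 = 4.

4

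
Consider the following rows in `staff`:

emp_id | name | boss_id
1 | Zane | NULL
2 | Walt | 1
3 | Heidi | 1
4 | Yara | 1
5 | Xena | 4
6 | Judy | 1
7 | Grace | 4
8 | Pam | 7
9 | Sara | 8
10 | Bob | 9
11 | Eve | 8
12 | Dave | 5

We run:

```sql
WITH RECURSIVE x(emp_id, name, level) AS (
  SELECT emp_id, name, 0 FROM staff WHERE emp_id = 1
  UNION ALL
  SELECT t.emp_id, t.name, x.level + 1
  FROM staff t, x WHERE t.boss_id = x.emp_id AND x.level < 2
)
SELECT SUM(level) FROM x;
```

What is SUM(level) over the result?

Base: emp_id=1 (Zane) at level 0.
Iteration 1: rows with boss_id in {1} -> Walt (id 2, level 1), Heidi (id 3, level 1), Yara (id 4, level 1), Judy (id 6, level 1).
Iteration 2: rows with boss_id in {2,3,4,6} -> Xena (id 5, level 2), Grace (id 7, level 2).
Iteration 3: level < 2 fails for all current rows; recursion stops.
SUM(level) = 0 + 1 + 1 + 1 + 1 + 2 + 2 = 8.

8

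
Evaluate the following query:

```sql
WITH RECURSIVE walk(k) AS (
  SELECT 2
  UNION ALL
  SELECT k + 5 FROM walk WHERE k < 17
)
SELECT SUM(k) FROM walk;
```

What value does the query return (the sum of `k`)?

Base: k=2.
Iteration 1: 2 < 17 holds -> k = 2 + 5 = 7.
Iteration 2: 7 < 17 holds -> k = 7 + 5 = 12.
Iteration 3: 12 < 17 holds -> k = 12 + 5 = 17.
Iteration 4: 17 < 17 fails; recursion stops.
SUM(k) = 2 + 7 + 12 + 17 = 38.

38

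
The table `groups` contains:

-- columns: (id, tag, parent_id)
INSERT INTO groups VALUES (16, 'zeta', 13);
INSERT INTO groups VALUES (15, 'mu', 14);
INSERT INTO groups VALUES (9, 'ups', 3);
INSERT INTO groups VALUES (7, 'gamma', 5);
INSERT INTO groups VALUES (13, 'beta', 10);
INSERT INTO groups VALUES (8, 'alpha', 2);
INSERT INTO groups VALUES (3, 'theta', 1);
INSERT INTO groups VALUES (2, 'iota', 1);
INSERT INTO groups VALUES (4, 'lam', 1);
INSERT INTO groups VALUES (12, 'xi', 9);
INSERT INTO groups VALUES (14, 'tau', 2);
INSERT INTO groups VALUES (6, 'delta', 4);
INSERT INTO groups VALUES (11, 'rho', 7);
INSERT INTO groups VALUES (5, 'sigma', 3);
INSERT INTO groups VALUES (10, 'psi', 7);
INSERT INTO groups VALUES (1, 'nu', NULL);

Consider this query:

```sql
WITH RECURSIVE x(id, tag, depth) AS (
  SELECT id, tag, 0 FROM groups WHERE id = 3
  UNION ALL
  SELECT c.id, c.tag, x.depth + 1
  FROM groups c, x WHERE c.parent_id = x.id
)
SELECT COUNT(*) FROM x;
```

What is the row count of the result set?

Base: id=3 (theta) at depth 0.
Iteration 1: rows with parent_id in {3} -> sigma (id 5, depth 1), ups (id 9, depth 1).
Iteration 2: rows with parent_id in {5,9} -> gamma (id 7, depth 2), xi (id 12, depth 2).
Iteration 3: rows with parent_id in {7,12} -> psi (id 10, depth 3), rho (id 11, depth 3).
Iteration 4: rows with parent_id in {10,11} -> beta (id 13, depth 4).
Iteration 5: rows with parent_id in {13} -> zeta (id 16, depth 5).
Iteration 6: no rows with parent_id in {16}; recursion stops.
Total rows emitted: 9.

9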